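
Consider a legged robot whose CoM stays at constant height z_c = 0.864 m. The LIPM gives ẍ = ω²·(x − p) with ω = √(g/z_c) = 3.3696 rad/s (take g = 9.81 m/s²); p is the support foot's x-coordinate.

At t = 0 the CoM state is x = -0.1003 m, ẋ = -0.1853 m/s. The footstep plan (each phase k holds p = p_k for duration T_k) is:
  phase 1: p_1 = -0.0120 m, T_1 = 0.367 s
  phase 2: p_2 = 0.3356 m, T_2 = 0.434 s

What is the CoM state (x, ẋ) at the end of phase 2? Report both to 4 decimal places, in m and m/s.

phase 1: p=-0.0120, T=0.367, ωT=1.236643, cosh=1.867195, sinh=1.576838; start (x,ẋ)=(-0.100300, -0.185300) → end (x,ẋ)=(-0.263586, -0.815157)
phase 2: p=0.3356, T=0.434, ωT=1.462406, cosh=2.274006, sinh=2.042328; start (x,ẋ)=(-0.263586, -0.815157) → end (x,ẋ)=(-1.521023, -5.977169)

x = -1.5210, ẋ = -5.9772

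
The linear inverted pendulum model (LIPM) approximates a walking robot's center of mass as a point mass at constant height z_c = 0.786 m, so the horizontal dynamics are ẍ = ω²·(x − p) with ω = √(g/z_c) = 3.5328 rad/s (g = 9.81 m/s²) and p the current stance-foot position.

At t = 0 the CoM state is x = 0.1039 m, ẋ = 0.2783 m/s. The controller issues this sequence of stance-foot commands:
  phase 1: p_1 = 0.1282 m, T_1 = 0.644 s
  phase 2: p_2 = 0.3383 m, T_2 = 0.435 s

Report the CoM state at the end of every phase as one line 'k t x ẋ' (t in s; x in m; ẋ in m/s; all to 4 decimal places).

phase 1: p=0.1282, T=0.644, ωT=2.275123, cosh=4.915951, sinh=4.813167; start (x,ẋ)=(0.103900, 0.278300) → end (x,ẋ)=(0.387905, 0.954913)
phase 2: p=0.3383, T=0.435, ωT=1.536768, cosh=2.432307, sinh=2.217232; start (x,ẋ)=(0.387905, 0.954913) → end (x,ẋ)=(1.058270, 2.711196)

1 0.6440 0.3879 0.9549
2 1.0790 1.0583 2.7112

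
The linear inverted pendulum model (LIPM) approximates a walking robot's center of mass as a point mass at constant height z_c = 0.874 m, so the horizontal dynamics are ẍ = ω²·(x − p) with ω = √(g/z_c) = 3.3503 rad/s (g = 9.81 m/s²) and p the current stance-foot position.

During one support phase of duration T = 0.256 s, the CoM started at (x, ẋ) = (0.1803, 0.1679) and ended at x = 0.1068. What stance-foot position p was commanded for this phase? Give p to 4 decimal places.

p = 0.4923

ωT = 3.3503·0.256 = 0.857677; cosh(ωT) = 1.390912, sinh(ωT) = 0.966765
x(T) = p + (x₀−p)·cosh(ωT) + (ẋ₀/ω)·sinh(ωT) ⇒ p·(1 − cosh) = x(T) − x₀·cosh − (ẋ₀/ω)·sinh
numerator   = 0.1068 − (0.1803)·1.390912 − (0.1679/3.3503)·0.966765 = -0.192431
denominator = 1 − 1.390912 = -0.390912
p = -0.192431 / -0.390912 = 0.4923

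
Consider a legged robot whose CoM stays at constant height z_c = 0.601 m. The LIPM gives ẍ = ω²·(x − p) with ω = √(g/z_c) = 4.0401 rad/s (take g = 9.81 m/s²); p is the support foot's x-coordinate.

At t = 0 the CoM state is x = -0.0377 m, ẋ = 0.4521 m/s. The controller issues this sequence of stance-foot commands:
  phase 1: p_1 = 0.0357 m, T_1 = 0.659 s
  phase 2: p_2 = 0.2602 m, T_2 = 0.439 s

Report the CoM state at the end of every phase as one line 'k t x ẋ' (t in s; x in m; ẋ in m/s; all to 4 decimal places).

1 0.6590 0.3051 1.1408
2 1.0980 1.2043 3.9769

phase 1: p=0.0357, T=0.659, ωT=2.662426, cosh=7.200396, sinh=7.130617; start (x,ẋ)=(-0.037700, 0.452100) → end (x,ẋ)=(0.305130, 1.140762)
phase 2: p=0.2602, T=0.439, ωT=1.773604, cosh=3.030885, sinh=2.861165; start (x,ẋ)=(0.305130, 1.140762) → end (x,ẋ)=(1.204254, 3.976877)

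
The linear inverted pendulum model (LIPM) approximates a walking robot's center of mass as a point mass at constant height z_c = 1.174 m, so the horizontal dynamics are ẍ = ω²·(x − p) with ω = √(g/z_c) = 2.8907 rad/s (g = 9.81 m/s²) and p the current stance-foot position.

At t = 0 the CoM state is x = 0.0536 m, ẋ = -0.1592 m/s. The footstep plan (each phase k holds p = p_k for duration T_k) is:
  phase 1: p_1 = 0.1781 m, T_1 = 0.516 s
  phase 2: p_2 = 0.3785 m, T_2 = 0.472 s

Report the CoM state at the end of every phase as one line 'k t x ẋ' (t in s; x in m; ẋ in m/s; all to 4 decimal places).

phase 1: p=0.1781, T=0.516, ωT=1.491601, cosh=2.334609, sinh=2.109597; start (x,ẋ)=(0.053600, -0.159200) → end (x,ẋ)=(-0.228741, -1.130897)
phase 2: p=0.3785, T=0.472, ωT=1.364410, cosh=2.084473, sinh=1.828942; start (x,ẋ)=(-0.228741, -1.130897) → end (x,ẋ)=(-1.602795, -5.567761)

1 0.5160 -0.2287 -1.1309
2 0.9880 -1.6028 -5.5678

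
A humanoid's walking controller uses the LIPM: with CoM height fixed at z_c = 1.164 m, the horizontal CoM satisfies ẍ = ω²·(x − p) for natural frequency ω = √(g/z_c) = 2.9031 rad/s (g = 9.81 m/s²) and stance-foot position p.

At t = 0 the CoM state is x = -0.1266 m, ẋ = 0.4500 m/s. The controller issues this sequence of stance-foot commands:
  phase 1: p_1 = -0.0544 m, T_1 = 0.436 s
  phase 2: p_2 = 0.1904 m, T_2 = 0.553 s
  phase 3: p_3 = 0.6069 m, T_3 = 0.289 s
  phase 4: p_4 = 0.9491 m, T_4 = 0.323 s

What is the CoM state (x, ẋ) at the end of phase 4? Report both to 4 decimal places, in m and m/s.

phase 1: p=-0.0544, T=0.436, ωT=1.265752, cosh=1.913892, sinh=1.631865; start (x,ẋ)=(-0.126600, 0.450000) → end (x,ẋ)=(0.060367, 0.519206)
phase 2: p=0.1904, T=0.553, ωT=1.605414, cosh=2.590364, sinh=2.389558; start (x,ẋ)=(0.060367, 0.519206) → end (x,ẋ)=(0.280929, 0.442878)
phase 3: p=0.6069, T=0.289, ωT=0.838996, cosh=1.373093, sinh=0.940949; start (x,ẋ)=(0.280929, 0.442878) → end (x,ẋ)=(0.302856, -0.282332)
phase 4: p=0.9491, T=0.323, ωT=0.937701, cosh=1.472815, sinh=1.081288; start (x,ẋ)=(0.302856, -0.282332) → end (x,ẋ)=(-0.107855, -2.444440)

x = -0.1079, ẋ = -2.4444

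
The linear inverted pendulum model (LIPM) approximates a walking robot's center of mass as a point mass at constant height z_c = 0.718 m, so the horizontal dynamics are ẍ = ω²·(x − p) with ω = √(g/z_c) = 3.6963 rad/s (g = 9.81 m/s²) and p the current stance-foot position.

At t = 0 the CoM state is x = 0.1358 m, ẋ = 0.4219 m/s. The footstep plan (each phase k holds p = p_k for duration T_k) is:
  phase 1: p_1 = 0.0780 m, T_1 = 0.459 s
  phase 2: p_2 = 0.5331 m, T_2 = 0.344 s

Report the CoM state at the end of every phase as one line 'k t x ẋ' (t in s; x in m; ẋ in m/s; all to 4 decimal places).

1 0.4590 0.5418 1.7527
2 0.8030 1.3289 3.4240

phase 1: p=0.0780, T=0.459, ωT=1.696602, cosh=2.819341, sinh=2.636036; start (x,ẋ)=(0.135800, 0.421900) → end (x,ẋ)=(0.541838, 1.752659)
phase 2: p=0.5331, T=0.344, ωT=1.271527, cosh=1.923349, sinh=1.642946; start (x,ẋ)=(0.541838, 1.752659) → end (x,ẋ)=(1.328935, 3.424040)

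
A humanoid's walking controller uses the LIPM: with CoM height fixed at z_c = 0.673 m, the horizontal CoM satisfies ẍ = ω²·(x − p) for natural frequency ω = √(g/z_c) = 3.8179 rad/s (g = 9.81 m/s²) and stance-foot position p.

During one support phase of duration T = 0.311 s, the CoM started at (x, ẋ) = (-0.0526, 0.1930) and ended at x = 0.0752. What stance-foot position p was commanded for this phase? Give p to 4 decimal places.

p = -0.1191

ωT = 3.8179·0.311 = 1.187367; cosh(ωT) = 1.791730, sinh(ωT) = 1.486707
x(T) = p + (x₀−p)·cosh(ωT) + (ẋ₀/ω)·sinh(ωT) ⇒ p·(1 − cosh) = x(T) − x₀·cosh − (ẋ₀/ω)·sinh
numerator   = 0.0752 − (-0.0526)·1.791730 − (0.1930/3.8179)·1.486707 = 0.094290
denominator = 1 − 1.791730 = -0.791730
p = 0.094290 / -0.791730 = -0.1191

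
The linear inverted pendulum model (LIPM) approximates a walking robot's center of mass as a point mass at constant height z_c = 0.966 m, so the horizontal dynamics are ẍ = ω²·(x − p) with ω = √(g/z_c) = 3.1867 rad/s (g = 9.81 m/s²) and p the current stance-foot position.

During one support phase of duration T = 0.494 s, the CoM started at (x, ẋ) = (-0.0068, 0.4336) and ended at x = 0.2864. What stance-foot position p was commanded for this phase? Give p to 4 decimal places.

ωT = 3.1867·0.494 = 1.574230; cosh(ωT) = 2.517095, sinh(ωT) = 2.309928
x(T) = p + (x₀−p)·cosh(ωT) + (ẋ₀/ω)·sinh(ωT) ⇒ p·(1 − cosh) = x(T) − x₀·cosh − (ẋ₀/ω)·sinh
numerator   = 0.2864 − (-0.0068)·2.517095 − (0.4336/3.1867)·2.309928 = -0.010785
denominator = 1 − 2.517095 = -1.517095
p = -0.010785 / -1.517095 = 0.0071

p = 0.0071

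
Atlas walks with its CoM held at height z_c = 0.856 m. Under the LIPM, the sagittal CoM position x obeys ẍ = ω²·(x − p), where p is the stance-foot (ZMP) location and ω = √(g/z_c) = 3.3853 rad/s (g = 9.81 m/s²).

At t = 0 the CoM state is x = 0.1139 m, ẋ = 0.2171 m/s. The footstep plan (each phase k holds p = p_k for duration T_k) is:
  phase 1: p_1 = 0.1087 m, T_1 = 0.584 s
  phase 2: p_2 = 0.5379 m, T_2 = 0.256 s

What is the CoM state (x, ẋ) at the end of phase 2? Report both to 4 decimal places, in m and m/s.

x = 0.5310, ẋ = 0.5989

phase 1: p=0.1087, T=0.584, ωT=1.977015, cosh=3.679820, sinh=3.541338; start (x,ẋ)=(0.113900, 0.217100) → end (x,ẋ)=(0.354942, 0.861229)
phase 2: p=0.5379, T=0.256, ωT=0.866637, cosh=1.399630, sinh=0.979267; start (x,ẋ)=(0.354942, 0.861229) → end (x,ẋ)=(0.530954, 0.598875)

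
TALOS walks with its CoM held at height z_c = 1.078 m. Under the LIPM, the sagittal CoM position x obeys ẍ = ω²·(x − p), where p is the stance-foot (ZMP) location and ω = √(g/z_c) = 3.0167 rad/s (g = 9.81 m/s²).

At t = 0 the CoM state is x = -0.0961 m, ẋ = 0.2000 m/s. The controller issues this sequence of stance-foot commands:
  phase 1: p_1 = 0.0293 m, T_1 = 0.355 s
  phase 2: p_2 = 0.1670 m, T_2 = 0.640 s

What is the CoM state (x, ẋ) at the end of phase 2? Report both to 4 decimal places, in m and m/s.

phase 1: p=0.0293, T=0.355, ωT=1.070928, cosh=1.630389, sinh=1.287699; start (x,ẋ)=(-0.096100, 0.200000) → end (x,ẋ)=(-0.089779, -0.161051)
phase 2: p=0.1670, T=0.640, ωT=1.930688, cosh=3.519650, sinh=3.374602; start (x,ẋ)=(-0.089779, -0.161051) → end (x,ẋ)=(-0.916932, -3.180900)

x = -0.9169, ẋ = -3.1809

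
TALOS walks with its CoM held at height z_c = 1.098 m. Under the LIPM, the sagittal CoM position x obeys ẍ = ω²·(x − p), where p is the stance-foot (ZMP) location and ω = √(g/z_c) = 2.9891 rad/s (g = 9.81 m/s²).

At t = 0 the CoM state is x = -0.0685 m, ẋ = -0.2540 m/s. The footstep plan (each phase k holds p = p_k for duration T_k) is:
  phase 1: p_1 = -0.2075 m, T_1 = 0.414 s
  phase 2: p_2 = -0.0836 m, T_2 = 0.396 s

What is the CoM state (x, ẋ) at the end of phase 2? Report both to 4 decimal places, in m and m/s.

phase 1: p=-0.2075, T=0.414, ωT=1.237487, cosh=1.868527, sinh=1.578415; start (x,ẋ)=(-0.068500, -0.254000) → end (x,ẋ)=(-0.081901, 0.181202)
phase 2: p=-0.0836, T=0.396, ωT=1.183684, cosh=1.786267, sinh=1.480118; start (x,ẋ)=(-0.081901, 0.181202) → end (x,ẋ)=(0.009160, 0.331190)

x = 0.0092, ẋ = 0.3312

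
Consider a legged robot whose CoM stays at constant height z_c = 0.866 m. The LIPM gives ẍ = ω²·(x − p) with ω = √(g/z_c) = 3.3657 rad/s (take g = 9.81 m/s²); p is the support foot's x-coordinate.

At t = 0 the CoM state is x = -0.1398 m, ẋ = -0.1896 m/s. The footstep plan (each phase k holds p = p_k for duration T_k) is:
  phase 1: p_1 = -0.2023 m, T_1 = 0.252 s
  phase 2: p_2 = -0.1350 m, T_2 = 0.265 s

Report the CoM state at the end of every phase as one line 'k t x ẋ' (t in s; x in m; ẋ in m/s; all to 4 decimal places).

phase 1: p=-0.2023, T=0.252, ωT=0.848156, cosh=1.381771, sinh=0.953567; start (x,ẋ)=(-0.139800, -0.189600) → end (x,ẋ)=(-0.169657, -0.061395)
phase 2: p=-0.1350, T=0.265, ωT=0.891911, cosh=1.424829, sinh=1.014957; start (x,ẋ)=(-0.169657, -0.061395) → end (x,ẋ)=(-0.202894, -0.205866)

1 0.2520 -0.1697 -0.0614
2 0.5170 -0.2029 -0.2059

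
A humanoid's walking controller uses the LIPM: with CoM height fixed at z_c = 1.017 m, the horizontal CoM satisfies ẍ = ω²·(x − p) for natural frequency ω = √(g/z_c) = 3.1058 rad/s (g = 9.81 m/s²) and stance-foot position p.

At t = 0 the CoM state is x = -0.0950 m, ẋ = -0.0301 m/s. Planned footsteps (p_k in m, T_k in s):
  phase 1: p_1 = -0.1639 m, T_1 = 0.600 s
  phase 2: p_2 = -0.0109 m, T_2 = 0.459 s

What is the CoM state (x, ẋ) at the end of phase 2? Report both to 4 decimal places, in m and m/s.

phase 1: p=-0.1639, T=0.600, ωT=1.863480, cosh=3.300631, sinh=3.145499; start (x,ẋ)=(-0.095000, -0.030100) → end (x,ẋ)=(0.033029, 0.573755)
phase 2: p=-0.0109, T=0.459, ωT=1.425562, cosh=2.200285, sinh=1.959911; start (x,ẋ)=(0.033029, 0.573755) → end (x,ẋ)=(0.447823, 1.529823)

x = 0.4478, ẋ = 1.5298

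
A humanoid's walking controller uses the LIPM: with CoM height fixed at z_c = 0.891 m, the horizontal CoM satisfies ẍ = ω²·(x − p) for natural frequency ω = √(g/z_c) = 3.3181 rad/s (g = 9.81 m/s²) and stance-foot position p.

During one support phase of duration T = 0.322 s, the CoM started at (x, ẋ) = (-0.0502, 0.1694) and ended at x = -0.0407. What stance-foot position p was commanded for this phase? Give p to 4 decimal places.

ωT = 3.3181·0.322 = 1.068428; cosh(ωT) = 1.627174, sinh(ωT) = 1.283626
x(T) = p + (x₀−p)·cosh(ωT) + (ẋ₀/ω)·sinh(ωT) ⇒ p·(1 − cosh) = x(T) − x₀·cosh − (ẋ₀/ω)·sinh
numerator   = -0.0407 − (-0.0502)·1.627174 − (0.1694/3.3181)·1.283626 = -0.024549
denominator = 1 − 1.627174 = -0.627174
p = -0.024549 / -0.627174 = 0.0391

p = 0.0391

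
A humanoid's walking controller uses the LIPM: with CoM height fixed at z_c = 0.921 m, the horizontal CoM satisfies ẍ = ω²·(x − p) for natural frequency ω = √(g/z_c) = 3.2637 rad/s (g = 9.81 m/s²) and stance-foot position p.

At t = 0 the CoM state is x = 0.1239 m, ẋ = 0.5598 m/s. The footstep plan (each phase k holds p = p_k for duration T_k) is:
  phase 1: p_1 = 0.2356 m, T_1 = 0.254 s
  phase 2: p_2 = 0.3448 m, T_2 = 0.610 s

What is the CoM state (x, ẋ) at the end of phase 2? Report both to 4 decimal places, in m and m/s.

x = 0.4309, ẋ = 0.3847

phase 1: p=0.2356, T=0.254, ωT=0.828980, cosh=1.363737, sinh=0.927243; start (x,ẋ)=(0.123900, 0.559800) → end (x,ẋ)=(0.242314, 0.425389)
phase 2: p=0.3448, T=0.610, ωT=1.990857, cosh=3.729192, sinh=3.592614; start (x,ẋ)=(0.242314, 0.425389) → end (x,ẋ)=(0.430870, 0.384688)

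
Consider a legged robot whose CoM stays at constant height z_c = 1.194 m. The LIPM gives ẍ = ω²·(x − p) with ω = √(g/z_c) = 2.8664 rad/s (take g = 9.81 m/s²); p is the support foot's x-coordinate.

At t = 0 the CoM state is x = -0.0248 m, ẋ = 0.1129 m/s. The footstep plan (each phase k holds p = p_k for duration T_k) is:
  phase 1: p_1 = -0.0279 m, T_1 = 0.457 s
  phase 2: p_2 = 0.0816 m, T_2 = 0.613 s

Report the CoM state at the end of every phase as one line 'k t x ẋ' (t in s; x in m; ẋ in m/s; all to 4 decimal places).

1 0.4570 0.0459 0.2397
2 1.0700 0.2103 0.4278

phase 1: p=-0.0279, T=0.457, ωT=1.309945, cosh=1.987902, sinh=1.718067; start (x,ẋ)=(-0.024800, 0.112900) → end (x,ẋ)=(0.045933, 0.239701)
phase 2: p=0.0816, T=0.613, ωT=1.757103, cosh=2.984084, sinh=2.811540; start (x,ẋ)=(0.045933, 0.239701) → end (x,ẋ)=(0.210279, 0.427844)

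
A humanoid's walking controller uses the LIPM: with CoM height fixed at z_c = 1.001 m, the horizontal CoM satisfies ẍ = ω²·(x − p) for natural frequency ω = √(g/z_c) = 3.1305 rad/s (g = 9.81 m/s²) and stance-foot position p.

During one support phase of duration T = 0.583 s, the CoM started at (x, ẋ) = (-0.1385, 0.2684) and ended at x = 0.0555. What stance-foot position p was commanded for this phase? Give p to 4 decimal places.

ωT = 3.1305·0.583 = 1.825082; cosh(ωT) = 3.182253, sinh(ωT) = 3.021048
x(T) = p + (x₀−p)·cosh(ωT) + (ẋ₀/ω)·sinh(ωT) ⇒ p·(1 − cosh) = x(T) − x₀·cosh − (ẋ₀/ω)·sinh
numerator   = 0.0555 − (-0.1385)·3.182253 − (0.2684/3.1305)·3.021048 = 0.237226
denominator = 1 − 3.182253 = -2.182253
p = 0.237226 / -2.182253 = -0.1087

p = -0.1087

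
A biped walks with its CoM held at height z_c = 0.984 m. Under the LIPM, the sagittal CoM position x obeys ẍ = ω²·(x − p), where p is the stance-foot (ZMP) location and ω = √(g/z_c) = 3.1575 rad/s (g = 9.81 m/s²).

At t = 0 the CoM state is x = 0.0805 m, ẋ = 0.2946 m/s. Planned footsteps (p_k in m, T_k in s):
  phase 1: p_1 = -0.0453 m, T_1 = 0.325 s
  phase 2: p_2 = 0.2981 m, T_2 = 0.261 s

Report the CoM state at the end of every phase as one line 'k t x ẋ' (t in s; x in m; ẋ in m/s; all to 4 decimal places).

1 0.3250 0.2662 0.9468
2 0.5860 0.5308 1.1943

phase 1: p=-0.0453, T=0.325, ωT=1.026188, cosh=1.574389, sinh=1.216018; start (x,ẋ)=(0.080500, 0.294600) → end (x,ẋ)=(0.266215, 0.946834)
phase 2: p=0.2981, T=0.261, ωT=0.824108, cosh=1.359236, sinh=0.920609; start (x,ẋ)=(0.266215, 0.946834) → end (x,ẋ)=(0.530822, 1.194285)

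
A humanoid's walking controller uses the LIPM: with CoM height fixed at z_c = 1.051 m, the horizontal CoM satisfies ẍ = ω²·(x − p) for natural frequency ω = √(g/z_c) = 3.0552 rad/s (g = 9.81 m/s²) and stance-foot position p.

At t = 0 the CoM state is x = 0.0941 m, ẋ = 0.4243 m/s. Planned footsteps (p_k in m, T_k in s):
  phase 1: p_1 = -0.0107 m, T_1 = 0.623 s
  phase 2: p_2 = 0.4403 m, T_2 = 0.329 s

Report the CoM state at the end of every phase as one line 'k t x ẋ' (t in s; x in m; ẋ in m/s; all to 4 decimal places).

phase 1: p=-0.0107, T=0.623, ωT=1.903390, cosh=3.428829, sinh=3.279766; start (x,ẋ)=(0.094100, 0.424300) → end (x,ẋ)=(0.804129, 2.504984)
phase 2: p=0.4403, T=0.329, ωT=1.005161, cosh=1.549166, sinh=1.183180; start (x,ẋ)=(0.804129, 2.504984) → end (x,ẋ)=(1.974030, 5.195823)

1 0.6230 0.8041 2.5050
2 0.9520 1.9740 5.1958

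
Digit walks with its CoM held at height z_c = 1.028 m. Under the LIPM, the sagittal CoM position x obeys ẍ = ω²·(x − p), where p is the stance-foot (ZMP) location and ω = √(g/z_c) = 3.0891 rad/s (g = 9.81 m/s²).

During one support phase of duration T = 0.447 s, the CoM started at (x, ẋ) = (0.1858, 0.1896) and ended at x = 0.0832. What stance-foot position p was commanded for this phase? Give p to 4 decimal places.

p = 0.3804

ωT = 3.0891·0.447 = 1.380828; cosh(ωT) = 2.114782, sinh(ωT) = 1.863411
x(T) = p + (x₀−p)·cosh(ωT) + (ẋ₀/ω)·sinh(ωT) ⇒ p·(1 − cosh) = x(T) − x₀·cosh − (ẋ₀/ω)·sinh
numerator   = 0.0832 − (0.1858)·2.114782 − (0.1896/3.0891)·1.863411 = -0.424097
denominator = 1 − 2.114782 = -1.114782
p = -0.424097 / -1.114782 = 0.3804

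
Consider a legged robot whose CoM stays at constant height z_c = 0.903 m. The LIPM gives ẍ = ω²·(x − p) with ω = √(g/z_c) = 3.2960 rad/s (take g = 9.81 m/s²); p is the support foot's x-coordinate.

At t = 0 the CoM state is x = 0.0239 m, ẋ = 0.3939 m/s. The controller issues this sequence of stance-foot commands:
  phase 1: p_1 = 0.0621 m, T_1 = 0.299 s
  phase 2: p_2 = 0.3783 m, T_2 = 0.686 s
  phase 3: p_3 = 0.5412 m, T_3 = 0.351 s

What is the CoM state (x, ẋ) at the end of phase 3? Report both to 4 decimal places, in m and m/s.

x = -1.2499, ẋ = -5.6942

phase 1: p=0.0621, T=0.299, ωT=0.985504, cosh=1.526206, sinh=1.152955; start (x,ẋ)=(0.023900, 0.393900) → end (x,ẋ)=(0.141587, 0.456007)
phase 2: p=0.3783, T=0.686, ωT=2.261056, cosh=4.848727, sinh=4.744487; start (x,ẋ)=(0.141587, 0.456007) → end (x,ẋ)=(-0.113049, -1.490624)
phase 3: p=0.5412, T=0.351, ωT=1.156896, cosh=1.747254, sinh=1.432793; start (x,ẋ)=(-0.113049, -1.490624) → end (x,ẋ)=(-1.249924, -5.694182)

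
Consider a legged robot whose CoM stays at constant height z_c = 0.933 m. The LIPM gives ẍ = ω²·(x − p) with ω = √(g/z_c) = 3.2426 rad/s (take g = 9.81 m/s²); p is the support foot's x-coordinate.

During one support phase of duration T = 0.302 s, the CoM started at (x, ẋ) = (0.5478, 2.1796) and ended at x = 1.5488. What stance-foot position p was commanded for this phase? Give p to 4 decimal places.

p = 0.1001

ωT = 3.2426·0.302 = 0.979265; cosh(ωT) = 1.519043, sinh(ωT) = 1.143456
x(T) = p + (x₀−p)·cosh(ωT) + (ẋ₀/ω)·sinh(ωT) ⇒ p·(1 − cosh) = x(T) − x₀·cosh − (ẋ₀/ω)·sinh
numerator   = 1.5488 − (0.5478)·1.519043 − (2.1796/3.2426)·1.143456 = -0.051936
denominator = 1 − 1.519043 = -0.519043
p = -0.051936 / -0.519043 = 0.1001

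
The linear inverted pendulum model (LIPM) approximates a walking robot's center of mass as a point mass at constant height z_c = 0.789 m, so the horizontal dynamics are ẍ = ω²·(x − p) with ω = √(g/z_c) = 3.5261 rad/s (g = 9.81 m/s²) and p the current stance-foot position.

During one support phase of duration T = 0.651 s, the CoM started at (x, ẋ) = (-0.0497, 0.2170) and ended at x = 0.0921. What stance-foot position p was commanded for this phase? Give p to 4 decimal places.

p = -0.0097

ωT = 3.5261·0.651 = 2.295491; cosh(ωT) = 5.015012, sinh(ωT) = 4.914300
x(T) = p + (x₀−p)·cosh(ωT) + (ẋ₀/ω)·sinh(ωT) ⇒ p·(1 − cosh) = x(T) − x₀·cosh − (ẋ₀/ω)·sinh
numerator   = 0.0921 − (-0.0497)·5.015012 − (0.2170/3.5261)·4.914300 = 0.038915
denominator = 1 − 5.015012 = -4.015012
p = 0.038915 / -4.015012 = -0.0097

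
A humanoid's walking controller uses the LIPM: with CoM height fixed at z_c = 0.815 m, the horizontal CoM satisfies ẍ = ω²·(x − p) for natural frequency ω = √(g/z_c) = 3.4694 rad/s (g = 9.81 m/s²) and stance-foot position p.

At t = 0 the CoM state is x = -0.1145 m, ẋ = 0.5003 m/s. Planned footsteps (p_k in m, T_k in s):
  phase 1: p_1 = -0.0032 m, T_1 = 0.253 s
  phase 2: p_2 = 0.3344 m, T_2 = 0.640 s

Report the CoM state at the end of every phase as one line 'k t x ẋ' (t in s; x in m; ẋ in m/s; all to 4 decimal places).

1 0.2530 -0.0167 0.3216
2 0.8930 -0.8800 -4.0461

phase 1: p=-0.0032, T=0.253, ωT=0.877758, cosh=1.410607, sinh=0.994894; start (x,ẋ)=(-0.114500, 0.500300) → end (x,ẋ)=(-0.016733, 0.321554)
phase 2: p=0.3344, T=0.640, ωT=2.220416, cosh=4.659863, sinh=4.551299; start (x,ẋ)=(-0.016733, 0.321554) → end (x,ẋ)=(-0.880005, -4.046093)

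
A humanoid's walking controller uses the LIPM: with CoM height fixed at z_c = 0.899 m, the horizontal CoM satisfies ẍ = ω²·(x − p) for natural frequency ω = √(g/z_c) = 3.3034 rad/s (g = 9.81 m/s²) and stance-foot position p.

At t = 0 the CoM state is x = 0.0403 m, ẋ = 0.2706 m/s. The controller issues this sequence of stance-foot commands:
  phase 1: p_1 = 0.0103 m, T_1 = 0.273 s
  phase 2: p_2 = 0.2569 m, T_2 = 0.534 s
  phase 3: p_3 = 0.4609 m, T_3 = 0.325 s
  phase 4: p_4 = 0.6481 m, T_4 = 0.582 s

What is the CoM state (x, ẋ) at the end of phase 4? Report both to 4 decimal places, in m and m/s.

x = -0.3497, ẋ = -3.1643

phase 1: p=0.0103, T=0.273, ωT=0.901828, cosh=1.434965, sinh=1.029138; start (x,ẋ)=(0.040300, 0.270600) → end (x,ẋ)=(0.137651, 0.490291)
phase 2: p=0.2569, T=0.534, ωT=1.764016, cosh=3.003590, sinh=2.832235; start (x,ẋ)=(0.137651, 0.490291) → end (x,ẋ)=(0.319087, 0.356944)
phase 3: p=0.4609, T=0.325, ωT=1.073605, cosh=1.633841, sinh=1.292067; start (x,ẋ)=(0.319087, 0.356944) → end (x,ẋ)=(0.368813, -0.022097)
phase 4: p=0.6481, T=0.582, ωT=1.922579, cosh=3.492400, sinh=3.346171; start (x,ẋ)=(0.368813, -0.022097) → end (x,ẋ)=(-0.349666, -3.164341)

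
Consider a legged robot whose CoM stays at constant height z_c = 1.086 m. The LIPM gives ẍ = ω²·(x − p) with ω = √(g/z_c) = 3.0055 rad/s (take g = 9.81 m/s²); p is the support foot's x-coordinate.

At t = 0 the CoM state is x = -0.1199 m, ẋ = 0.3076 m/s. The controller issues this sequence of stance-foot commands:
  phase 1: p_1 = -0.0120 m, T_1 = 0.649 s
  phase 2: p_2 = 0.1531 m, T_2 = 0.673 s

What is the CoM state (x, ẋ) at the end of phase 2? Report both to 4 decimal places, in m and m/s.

phase 1: p=-0.0120, T=0.649, ωT=1.950570, cosh=3.587442, sinh=3.445249; start (x,ẋ)=(-0.119900, 0.307600) → end (x,ẋ)=(-0.046479, -0.013775)
phase 2: p=0.1531, T=0.673, ωT=2.022702, cosh=3.845507, sinh=3.713210; start (x,ẋ)=(-0.046479, -0.013775) → end (x,ẋ)=(-0.631399, -2.280277)

x = -0.6314, ẋ = -2.2803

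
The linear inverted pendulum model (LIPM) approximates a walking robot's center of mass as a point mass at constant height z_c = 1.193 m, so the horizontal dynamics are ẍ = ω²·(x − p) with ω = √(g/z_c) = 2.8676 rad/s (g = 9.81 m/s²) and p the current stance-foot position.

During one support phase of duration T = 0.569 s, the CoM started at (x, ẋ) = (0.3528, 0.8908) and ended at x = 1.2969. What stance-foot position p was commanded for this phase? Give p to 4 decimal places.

ωT = 2.8676·0.569 = 1.631664; cosh(ωT) = 2.653990, sinh(ωT) = 2.458386
x(T) = p + (x₀−p)·cosh(ωT) + (ẋ₀/ω)·sinh(ωT) ⇒ p·(1 − cosh) = x(T) − x₀·cosh − (ẋ₀/ω)·sinh
numerator   = 1.2969 − (0.3528)·2.653990 − (0.8908/2.8676)·2.458386 = -0.403108
denominator = 1 − 2.653990 = -1.653990
p = -0.403108 / -1.653990 = 0.2437

p = 0.2437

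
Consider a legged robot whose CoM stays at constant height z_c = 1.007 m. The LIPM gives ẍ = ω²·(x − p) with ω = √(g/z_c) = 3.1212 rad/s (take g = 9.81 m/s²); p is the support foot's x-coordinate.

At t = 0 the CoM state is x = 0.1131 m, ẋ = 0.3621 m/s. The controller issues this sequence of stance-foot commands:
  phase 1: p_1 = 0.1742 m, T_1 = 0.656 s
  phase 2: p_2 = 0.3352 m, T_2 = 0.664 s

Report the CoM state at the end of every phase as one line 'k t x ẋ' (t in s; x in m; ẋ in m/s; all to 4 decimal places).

1 0.6560 0.3755 0.6997
2 1.3200 1.3743 3.3154

phase 1: p=0.1742, T=0.656, ωT=2.047507, cosh=3.938809, sinh=3.809753; start (x,ẋ)=(0.113100, 0.362100) → end (x,ẋ)=(0.375520, 0.699703)
phase 2: p=0.3352, T=0.664, ωT=2.072477, cosh=4.035175, sinh=3.909301; start (x,ẋ)=(0.375520, 0.699703) → end (x,ẋ)=(1.374275, 3.315394)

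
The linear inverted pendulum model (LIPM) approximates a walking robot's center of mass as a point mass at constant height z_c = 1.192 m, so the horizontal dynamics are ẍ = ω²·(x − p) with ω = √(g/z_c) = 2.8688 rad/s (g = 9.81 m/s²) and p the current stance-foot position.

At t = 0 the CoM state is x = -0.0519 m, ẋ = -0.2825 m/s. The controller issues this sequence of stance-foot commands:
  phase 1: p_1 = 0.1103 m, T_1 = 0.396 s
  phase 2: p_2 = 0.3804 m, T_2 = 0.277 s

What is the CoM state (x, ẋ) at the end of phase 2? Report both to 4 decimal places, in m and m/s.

x = -0.8828, ẋ = -3.2472

phase 1: p=0.1103, T=0.396, ωT=1.136045, cosh=1.717756, sinh=1.396670; start (x,ẋ)=(-0.051900, -0.282500) → end (x,ẋ)=(-0.305855, -1.135164)
phase 2: p=0.3804, T=0.277, ωT=0.794658, cosh=1.332709, sinh=0.880974; start (x,ẋ)=(-0.305855, -1.135164) → end (x,ẋ)=(-0.882773, -3.247240)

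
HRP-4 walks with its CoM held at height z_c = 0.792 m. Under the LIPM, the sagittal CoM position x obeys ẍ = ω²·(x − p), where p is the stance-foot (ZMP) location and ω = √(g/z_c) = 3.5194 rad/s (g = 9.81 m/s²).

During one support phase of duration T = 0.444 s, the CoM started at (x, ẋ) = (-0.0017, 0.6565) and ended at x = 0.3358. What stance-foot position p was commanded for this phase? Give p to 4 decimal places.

p = 0.0573

ωT = 3.5194·0.444 = 1.562614; cosh(ωT) = 2.490431, sinh(ωT) = 2.280844
x(T) = p + (x₀−p)·cosh(ωT) + (ẋ₀/ω)·sinh(ωT) ⇒ p·(1 − cosh) = x(T) − x₀·cosh − (ẋ₀/ω)·sinh
numerator   = 0.3358 − (-0.0017)·2.490431 − (0.6565/3.5194)·2.280844 = -0.085429
denominator = 1 − 2.490431 = -1.490431
p = -0.085429 / -1.490431 = 0.0573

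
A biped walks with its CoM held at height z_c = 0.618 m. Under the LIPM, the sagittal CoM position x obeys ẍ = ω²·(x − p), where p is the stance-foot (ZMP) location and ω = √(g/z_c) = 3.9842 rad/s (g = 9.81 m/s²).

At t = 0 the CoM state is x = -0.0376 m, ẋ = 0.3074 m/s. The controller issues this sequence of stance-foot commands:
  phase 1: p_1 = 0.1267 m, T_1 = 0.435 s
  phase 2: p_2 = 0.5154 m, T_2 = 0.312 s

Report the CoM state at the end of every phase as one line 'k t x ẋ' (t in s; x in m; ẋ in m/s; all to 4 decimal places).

phase 1: p=0.1267, T=0.435, ωT=1.733127, cosh=2.917525, sinh=2.740794; start (x,ẋ)=(-0.037600, 0.307400) → end (x,ẋ)=(-0.141184, -0.897288)
phase 2: p=0.5154, T=0.312, ωT=1.243070, cosh=1.877368, sinh=1.588871; start (x,ẋ)=(-0.141184, -0.897288) → end (x,ẋ)=(-1.075082, -5.840968)

1 0.4350 -0.1412 -0.8973
2 0.7470 -1.0751 -5.8410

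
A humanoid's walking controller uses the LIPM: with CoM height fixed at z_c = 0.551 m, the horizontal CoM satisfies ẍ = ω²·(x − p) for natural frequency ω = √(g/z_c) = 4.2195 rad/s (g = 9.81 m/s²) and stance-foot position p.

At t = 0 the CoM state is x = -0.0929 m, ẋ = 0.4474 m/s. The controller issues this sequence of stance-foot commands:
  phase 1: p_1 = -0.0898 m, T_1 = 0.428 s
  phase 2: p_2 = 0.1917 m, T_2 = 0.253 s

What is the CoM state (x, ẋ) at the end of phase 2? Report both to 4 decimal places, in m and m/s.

phase 1: p=-0.0898, T=0.428, ωT=1.805946, cosh=3.125022, sinh=2.960703; start (x,ẋ)=(-0.092900, 0.447400) → end (x,ẋ)=(0.214440, 1.359408)
phase 2: p=0.1917, T=0.253, ωT=1.067533, cosh=1.626027, sinh=1.282171; start (x,ẋ)=(0.214440, 1.359408) → end (x,ẋ)=(0.641757, 2.333461)

x = 0.6418, ẋ = 2.3335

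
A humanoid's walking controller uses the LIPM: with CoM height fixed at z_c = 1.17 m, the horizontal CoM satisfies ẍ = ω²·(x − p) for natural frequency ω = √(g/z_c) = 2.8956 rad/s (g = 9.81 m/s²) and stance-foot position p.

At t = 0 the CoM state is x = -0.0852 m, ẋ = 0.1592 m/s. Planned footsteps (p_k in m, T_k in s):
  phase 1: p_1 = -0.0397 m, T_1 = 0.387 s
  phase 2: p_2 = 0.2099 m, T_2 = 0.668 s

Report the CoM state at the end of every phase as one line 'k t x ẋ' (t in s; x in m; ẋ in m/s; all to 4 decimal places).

phase 1: p=-0.0397, T=0.387, ωT=1.120597, cosh=1.696385, sinh=1.370300; start (x,ẋ)=(-0.085200, 0.159200) → end (x,ẋ)=(-0.041546, 0.089528)
phase 2: p=0.2099, T=0.668, ωT=1.934261, cosh=3.531729, sinh=3.387198; start (x,ẋ)=(-0.041546, 0.089528) → end (x,ẋ)=(-0.573414, -2.149992)

1 0.3870 -0.0415 0.0895
2 1.0550 -0.5734 -2.1500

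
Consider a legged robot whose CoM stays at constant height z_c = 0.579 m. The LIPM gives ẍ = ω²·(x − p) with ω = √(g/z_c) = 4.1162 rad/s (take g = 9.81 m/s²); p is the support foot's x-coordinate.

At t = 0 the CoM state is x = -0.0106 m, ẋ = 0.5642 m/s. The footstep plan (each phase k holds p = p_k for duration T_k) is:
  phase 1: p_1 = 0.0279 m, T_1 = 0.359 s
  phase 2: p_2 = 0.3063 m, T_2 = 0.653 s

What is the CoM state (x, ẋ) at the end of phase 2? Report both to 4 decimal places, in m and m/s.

phase 1: p=0.0279, T=0.359, ωT=1.477716, cosh=2.305541, sinh=2.077382; start (x,ẋ)=(-0.010600, 0.564200) → end (x,ẋ)=(0.223880, 0.971576)
phase 2: p=0.3063, T=0.653, ωT=2.687879, cosh=7.384241, sinh=7.316216; start (x,ẋ)=(0.223880, 0.971576) → end (x,ẋ)=(1.424586, 4.692259)

x = 1.4246, ẋ = 4.6923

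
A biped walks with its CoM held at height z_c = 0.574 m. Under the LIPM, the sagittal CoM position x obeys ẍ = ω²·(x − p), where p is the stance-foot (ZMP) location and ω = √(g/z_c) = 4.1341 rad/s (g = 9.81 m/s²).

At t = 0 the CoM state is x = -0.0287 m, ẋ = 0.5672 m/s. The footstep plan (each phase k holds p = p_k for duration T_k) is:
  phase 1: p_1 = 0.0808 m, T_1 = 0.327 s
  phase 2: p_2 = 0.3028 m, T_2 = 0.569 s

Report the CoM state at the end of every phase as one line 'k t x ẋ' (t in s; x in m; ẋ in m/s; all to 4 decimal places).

1 0.3270 0.1024 0.3532
2 0.8960 -0.3148 -2.4410

phase 1: p=0.0808, T=0.327, ωT=1.351851, cosh=2.061666, sinh=1.802905; start (x,ẋ)=(-0.028700, 0.567200) → end (x,ẋ)=(0.102407, 0.353231)
phase 2: p=0.3028, T=0.569, ωT=2.352303, cosh=5.302447, sinh=5.207297; start (x,ẋ)=(0.102407, 0.353231) → end (x,ẋ)=(-0.314846, -2.440975)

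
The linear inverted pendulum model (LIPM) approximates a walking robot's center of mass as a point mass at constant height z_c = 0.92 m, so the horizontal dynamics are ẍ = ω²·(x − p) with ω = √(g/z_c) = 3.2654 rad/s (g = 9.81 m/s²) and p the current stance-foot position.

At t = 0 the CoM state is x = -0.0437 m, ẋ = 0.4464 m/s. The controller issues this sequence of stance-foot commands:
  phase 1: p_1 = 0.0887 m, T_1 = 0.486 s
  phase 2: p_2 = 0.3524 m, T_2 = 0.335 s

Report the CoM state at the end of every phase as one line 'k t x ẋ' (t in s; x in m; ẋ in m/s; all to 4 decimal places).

phase 1: p=0.0887, T=0.486, ωT=1.586984, cosh=2.546762, sinh=2.342221; start (x,ẋ)=(-0.043700, 0.446400) → end (x,ẋ)=(0.071704, 0.124241)
phase 2: p=0.3524, T=0.335, ωT=1.093909, cosh=1.660414, sinh=1.325509; start (x,ẋ)=(0.071704, 0.124241) → end (x,ẋ)=(-0.063238, -1.008647)

1 0.4860 0.0717 0.1242
2 0.8210 -0.0632 -1.0086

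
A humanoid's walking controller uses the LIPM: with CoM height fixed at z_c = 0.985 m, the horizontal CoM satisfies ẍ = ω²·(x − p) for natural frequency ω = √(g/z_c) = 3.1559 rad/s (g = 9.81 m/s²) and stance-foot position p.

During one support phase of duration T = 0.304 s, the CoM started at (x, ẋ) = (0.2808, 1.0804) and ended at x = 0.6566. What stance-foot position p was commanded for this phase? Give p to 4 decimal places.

ωT = 3.1559·0.304 = 0.959394; cosh(ωT) = 1.496619, sinh(ωT) = 1.113494
x(T) = p + (x₀−p)·cosh(ωT) + (ẋ₀/ω)·sinh(ωT) ⇒ p·(1 − cosh) = x(T) − x₀·cosh − (ẋ₀/ω)·sinh
numerator   = 0.6566 − (0.2808)·1.496619 − (1.0804/3.1559)·1.113494 = -0.144847
denominator = 1 − 1.496619 = -0.496619
p = -0.144847 / -0.496619 = 0.2917

p = 0.2917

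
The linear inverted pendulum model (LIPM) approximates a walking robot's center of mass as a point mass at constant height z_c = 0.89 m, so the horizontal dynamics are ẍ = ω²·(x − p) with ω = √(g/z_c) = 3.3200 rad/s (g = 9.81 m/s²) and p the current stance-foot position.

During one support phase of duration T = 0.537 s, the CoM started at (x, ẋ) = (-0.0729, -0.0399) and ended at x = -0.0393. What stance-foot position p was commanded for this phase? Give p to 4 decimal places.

p = -0.1061

ωT = 3.3200·0.537 = 1.782840; cosh(ωT) = 3.057441, sinh(ωT) = 2.889281
x(T) = p + (x₀−p)·cosh(ωT) + (ẋ₀/ω)·sinh(ωT) ⇒ p·(1 − cosh) = x(T) − x₀·cosh − (ẋ₀/ω)·sinh
numerator   = -0.0393 − (-0.0729)·3.057441 − (-0.0399/3.3200)·2.889281 = 0.218311
denominator = 1 − 3.057441 = -2.057441
p = 0.218311 / -2.057441 = -0.1061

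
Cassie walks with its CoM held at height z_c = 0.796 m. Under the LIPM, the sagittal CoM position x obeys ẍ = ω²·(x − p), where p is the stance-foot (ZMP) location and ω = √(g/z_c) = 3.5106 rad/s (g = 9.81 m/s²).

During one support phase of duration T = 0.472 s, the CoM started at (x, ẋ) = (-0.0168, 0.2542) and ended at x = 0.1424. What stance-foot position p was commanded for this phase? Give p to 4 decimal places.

p = -0.0030

ωT = 3.5106·0.472 = 1.657003; cosh(ωT) = 2.717141, sinh(ωT) = 2.526432
x(T) = p + (x₀−p)·cosh(ωT) + (ẋ₀/ω)·sinh(ωT) ⇒ p·(1 − cosh) = x(T) − x₀·cosh − (ẋ₀/ω)·sinh
numerator   = 0.1424 − (-0.0168)·2.717141 − (0.2542/3.5106)·2.526432 = 0.005111
denominator = 1 − 2.717141 = -1.717141
p = 0.005111 / -1.717141 = -0.0030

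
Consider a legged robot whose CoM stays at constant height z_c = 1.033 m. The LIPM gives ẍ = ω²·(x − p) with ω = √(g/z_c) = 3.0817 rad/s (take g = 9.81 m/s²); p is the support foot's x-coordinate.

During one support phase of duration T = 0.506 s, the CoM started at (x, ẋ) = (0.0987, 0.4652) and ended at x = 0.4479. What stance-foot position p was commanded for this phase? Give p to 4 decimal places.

ωT = 3.0817·0.506 = 1.559340; cosh(ωT) = 2.482979, sinh(ωT) = 2.272704
x(T) = p + (x₀−p)·cosh(ωT) + (ẋ₀/ω)·sinh(ωT) ⇒ p·(1 − cosh) = x(T) − x₀·cosh − (ẋ₀/ω)·sinh
numerator   = 0.4479 − (0.0987)·2.482979 − (0.4652/3.0817)·2.272704 = -0.140247
denominator = 1 − 2.482979 = -1.482979
p = -0.140247 / -1.482979 = 0.0946

p = 0.0946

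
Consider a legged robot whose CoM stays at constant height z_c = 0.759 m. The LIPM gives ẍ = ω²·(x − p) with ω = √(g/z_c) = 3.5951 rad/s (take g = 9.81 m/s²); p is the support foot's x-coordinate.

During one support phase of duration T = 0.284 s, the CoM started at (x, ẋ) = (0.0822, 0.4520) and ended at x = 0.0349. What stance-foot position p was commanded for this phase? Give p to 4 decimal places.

ωT = 3.5951·0.284 = 1.021008; cosh(ωT) = 1.568112, sinh(ωT) = 1.207881
x(T) = p + (x₀−p)·cosh(ωT) + (ẋ₀/ω)·sinh(ωT) ⇒ p·(1 − cosh) = x(T) − x₀·cosh − (ẋ₀/ω)·sinh
numerator   = 0.0349 − (0.0822)·1.568112 − (0.4520/3.5951)·1.207881 = -0.245862
denominator = 1 − 1.568112 = -0.568112
p = -0.245862 / -0.568112 = 0.4328

p = 0.4328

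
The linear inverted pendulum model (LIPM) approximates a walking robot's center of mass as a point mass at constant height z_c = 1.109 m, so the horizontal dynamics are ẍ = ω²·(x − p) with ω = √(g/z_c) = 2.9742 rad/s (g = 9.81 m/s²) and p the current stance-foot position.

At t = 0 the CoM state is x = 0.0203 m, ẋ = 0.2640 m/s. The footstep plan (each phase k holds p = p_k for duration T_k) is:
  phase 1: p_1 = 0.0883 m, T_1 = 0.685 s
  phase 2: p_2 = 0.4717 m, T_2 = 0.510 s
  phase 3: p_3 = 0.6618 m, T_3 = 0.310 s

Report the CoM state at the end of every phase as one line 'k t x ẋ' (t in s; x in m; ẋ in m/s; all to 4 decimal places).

1 0.6850 0.1577 0.2672
2 1.1950 -0.0834 -1.3875
3 1.5050 -0.9169 -4.3658

phase 1: p=0.0883, T=0.685, ωT=2.037327, cosh=3.900228, sinh=3.769851; start (x,ẋ)=(0.020300, 0.264000) → end (x,ẋ)=(0.157709, 0.267224)
phase 2: p=0.4717, T=0.510, ωT=1.516842, cosh=2.388606, sinh=2.169203; start (x,ẋ)=(0.157709, 0.267224) → end (x,ẋ)=(-0.083403, -1.387463)
phase 3: p=0.6618, T=0.310, ωT=0.922002, cosh=1.456021, sinh=1.058299; start (x,ẋ)=(-0.083403, -1.387463) → end (x,ẋ)=(-0.916927, -4.365769)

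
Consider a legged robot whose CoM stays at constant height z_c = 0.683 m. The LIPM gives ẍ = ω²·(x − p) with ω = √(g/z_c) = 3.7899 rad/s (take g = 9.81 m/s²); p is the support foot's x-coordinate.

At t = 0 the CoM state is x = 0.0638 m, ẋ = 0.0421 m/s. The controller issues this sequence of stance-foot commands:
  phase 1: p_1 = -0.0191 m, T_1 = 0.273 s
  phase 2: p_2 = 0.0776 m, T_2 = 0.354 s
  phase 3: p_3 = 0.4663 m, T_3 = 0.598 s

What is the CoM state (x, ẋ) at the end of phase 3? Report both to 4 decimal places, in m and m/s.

phase 1: p=-0.0191, T=0.273, ωT=1.034643, cosh=1.584727, sinh=1.229374; start (x,ẋ)=(0.063800, 0.042100) → end (x,ẋ)=(0.125930, 0.452965)
phase 2: p=0.0776, T=0.354, ωT=1.341625, cosh=2.043337, sinh=1.781916; start (x,ẋ)=(0.125930, 0.452965) → end (x,ẋ)=(0.389328, 1.251948)
phase 3: p=0.4663, T=0.598, ωT=2.266360, cosh=4.873961, sinh=4.770272; start (x,ẋ)=(0.389328, 1.251948) → end (x,ẋ)=(1.666944, 4.710381)

x = 1.6669, ẋ = 4.7104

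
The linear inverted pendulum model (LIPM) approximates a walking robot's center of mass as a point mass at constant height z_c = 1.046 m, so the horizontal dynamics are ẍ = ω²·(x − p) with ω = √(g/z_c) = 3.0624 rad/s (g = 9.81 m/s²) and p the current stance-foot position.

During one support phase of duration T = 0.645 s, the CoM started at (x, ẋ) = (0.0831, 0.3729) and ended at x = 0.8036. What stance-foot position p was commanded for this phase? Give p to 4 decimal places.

p = -0.0254

ωT = 3.0624·0.645 = 1.975248; cosh(ωT) = 3.673567, sinh(ωT) = 3.534840
x(T) = p + (x₀−p)·cosh(ωT) + (ẋ₀/ω)·sinh(ωT) ⇒ p·(1 − cosh) = x(T) − x₀·cosh − (ẋ₀/ω)·sinh
numerator   = 0.8036 − (0.0831)·3.673567 − (0.3729/3.0624)·3.534840 = 0.067899
denominator = 1 − 3.673567 = -2.673567
p = 0.067899 / -2.673567 = -0.0254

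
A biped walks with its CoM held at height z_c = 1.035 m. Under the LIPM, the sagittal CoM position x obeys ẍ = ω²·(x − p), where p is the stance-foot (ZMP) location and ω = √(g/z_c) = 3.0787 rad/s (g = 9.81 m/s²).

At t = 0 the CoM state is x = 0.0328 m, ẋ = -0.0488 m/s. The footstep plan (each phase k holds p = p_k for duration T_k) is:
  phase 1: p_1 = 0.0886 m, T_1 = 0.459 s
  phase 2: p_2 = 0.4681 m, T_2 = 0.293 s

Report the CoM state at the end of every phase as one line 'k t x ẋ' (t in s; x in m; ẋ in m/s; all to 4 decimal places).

phase 1: p=0.0886, T=0.459, ωT=1.413123, cosh=2.176075, sinh=1.932693; start (x,ẋ)=(0.032800, -0.048800) → end (x,ẋ)=(-0.063460, -0.438213)
phase 2: p=0.4681, T=0.293, ωT=0.902059, cosh=1.435203, sinh=1.029470; start (x,ẋ)=(-0.063460, -0.438213) → end (x,ẋ)=(-0.441328, -2.313665)

1 0.4590 -0.0635 -0.4382
2 0.7520 -0.4413 -2.3137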